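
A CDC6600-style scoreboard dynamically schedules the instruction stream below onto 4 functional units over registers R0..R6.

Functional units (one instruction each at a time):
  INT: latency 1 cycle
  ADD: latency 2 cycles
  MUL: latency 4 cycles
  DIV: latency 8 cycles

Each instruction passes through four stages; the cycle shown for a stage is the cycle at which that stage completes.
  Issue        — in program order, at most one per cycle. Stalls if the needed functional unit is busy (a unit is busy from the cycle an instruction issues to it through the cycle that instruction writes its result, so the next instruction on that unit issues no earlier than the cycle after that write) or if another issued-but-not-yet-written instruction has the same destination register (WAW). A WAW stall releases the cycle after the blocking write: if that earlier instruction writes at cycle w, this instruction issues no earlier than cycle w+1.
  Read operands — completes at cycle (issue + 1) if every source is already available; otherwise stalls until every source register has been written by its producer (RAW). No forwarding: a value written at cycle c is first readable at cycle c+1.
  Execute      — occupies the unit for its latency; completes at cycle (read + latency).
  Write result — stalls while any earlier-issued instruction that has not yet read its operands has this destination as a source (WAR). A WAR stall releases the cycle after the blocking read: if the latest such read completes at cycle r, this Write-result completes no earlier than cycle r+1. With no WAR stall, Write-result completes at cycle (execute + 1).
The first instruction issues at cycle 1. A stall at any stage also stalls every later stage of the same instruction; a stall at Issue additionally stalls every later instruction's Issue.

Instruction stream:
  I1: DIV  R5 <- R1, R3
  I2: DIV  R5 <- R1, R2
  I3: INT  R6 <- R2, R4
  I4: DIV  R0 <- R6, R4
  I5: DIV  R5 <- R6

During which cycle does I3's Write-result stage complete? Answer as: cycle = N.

cycle = 16

cycle 1: issue I1 (DIV)
cycle 2: I1 read-ops
cycle 10: I1 finished on DIV
cycle 11: I1→R5
cycle 12: issue I2 (DIV)
cycle 13: I2 read-ops · issue I3 (INT)
cycle 14: I3 read-ops
cycle 15: I3 finished on INT
cycle 16: I3→R6
cycle 21: I2 finished on DIV
cycle 22: I2→R5
cycle 23: issue I4 (DIV)
cycle 24: I4 read-ops
cycle 32: I4 finished on DIV
cycle 33: I4→R0
cycle 34: issue I5 (DIV)
cycle 35: I5 read-ops
cycle 43: I5 finished on DIV
cycle 44: I5→R5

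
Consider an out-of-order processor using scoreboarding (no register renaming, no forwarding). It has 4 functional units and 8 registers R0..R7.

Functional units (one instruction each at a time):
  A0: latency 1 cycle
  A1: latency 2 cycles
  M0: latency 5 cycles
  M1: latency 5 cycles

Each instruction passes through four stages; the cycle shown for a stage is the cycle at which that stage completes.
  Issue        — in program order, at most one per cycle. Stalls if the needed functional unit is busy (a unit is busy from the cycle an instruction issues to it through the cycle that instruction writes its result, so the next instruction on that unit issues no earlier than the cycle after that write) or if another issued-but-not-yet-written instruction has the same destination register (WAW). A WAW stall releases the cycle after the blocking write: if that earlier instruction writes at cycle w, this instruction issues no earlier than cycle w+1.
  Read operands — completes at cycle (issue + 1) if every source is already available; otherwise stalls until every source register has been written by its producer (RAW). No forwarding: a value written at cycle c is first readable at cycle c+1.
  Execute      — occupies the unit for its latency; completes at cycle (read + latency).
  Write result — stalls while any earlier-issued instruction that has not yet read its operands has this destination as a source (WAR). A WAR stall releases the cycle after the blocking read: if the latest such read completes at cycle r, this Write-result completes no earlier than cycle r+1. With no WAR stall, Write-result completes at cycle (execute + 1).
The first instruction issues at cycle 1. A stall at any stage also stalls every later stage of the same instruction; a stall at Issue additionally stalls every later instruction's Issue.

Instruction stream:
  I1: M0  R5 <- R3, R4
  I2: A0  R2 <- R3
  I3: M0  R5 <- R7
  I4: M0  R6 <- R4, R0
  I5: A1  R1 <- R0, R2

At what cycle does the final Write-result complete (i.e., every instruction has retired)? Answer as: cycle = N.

cycle = 24

I1  is:1  ro:2  ex:7  wr:8
I2  is:2  ro:3  ex:4  wr:5
I3  is:9  ro:10  ex:15  wr:16  — struct: M0 busy until I1 writes@8
I4  is:17  ro:18  ex:23  wr:24  — struct: M0 busy until I3 writes@16
I5  is:18  ro:19  ex:21  wr:22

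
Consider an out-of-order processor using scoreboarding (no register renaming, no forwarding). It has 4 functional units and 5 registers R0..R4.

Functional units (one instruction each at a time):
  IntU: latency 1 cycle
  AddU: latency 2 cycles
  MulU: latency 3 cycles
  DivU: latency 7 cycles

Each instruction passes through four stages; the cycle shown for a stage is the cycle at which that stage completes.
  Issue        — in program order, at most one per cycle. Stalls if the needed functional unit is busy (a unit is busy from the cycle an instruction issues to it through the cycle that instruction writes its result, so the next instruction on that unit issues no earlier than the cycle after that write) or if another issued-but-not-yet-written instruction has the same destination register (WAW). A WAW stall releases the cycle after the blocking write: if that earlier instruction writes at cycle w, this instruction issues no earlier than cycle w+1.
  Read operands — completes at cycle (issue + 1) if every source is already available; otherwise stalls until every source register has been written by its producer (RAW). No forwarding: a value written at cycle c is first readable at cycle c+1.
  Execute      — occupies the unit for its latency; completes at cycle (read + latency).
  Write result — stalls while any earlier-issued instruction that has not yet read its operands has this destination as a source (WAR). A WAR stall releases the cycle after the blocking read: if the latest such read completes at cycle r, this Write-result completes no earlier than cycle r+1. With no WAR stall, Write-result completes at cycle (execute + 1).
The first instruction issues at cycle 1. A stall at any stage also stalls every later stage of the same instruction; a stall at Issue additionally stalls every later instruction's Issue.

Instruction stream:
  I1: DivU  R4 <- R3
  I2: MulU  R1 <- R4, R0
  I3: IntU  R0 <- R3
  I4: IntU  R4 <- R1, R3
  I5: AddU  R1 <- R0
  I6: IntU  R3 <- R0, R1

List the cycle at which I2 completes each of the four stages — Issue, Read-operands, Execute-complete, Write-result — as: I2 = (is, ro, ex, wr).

I2 = (2, 11, 14, 15)

c1: I1 dispatched to DivU
c2: I1 operands ready, I2 dispatched to MulU
c3: I3 dispatched to IntU
c4: I3 operands ready
c5: I3 complete
c9: I1 complete
c10: R4←I1
c11: I2 operands ready
c12: R0←I3
c13: I4 dispatched to IntU
c14: I2 complete
c15: R1←I2
c16: I4 operands ready, I5 dispatched to AddU
c17: I4 complete, I5 operands ready
c18: R4←I4
c19: I5 complete, I6 dispatched to IntU
c20: R1←I5
c21: I6 operands ready
c22: I6 complete
c23: R3←I6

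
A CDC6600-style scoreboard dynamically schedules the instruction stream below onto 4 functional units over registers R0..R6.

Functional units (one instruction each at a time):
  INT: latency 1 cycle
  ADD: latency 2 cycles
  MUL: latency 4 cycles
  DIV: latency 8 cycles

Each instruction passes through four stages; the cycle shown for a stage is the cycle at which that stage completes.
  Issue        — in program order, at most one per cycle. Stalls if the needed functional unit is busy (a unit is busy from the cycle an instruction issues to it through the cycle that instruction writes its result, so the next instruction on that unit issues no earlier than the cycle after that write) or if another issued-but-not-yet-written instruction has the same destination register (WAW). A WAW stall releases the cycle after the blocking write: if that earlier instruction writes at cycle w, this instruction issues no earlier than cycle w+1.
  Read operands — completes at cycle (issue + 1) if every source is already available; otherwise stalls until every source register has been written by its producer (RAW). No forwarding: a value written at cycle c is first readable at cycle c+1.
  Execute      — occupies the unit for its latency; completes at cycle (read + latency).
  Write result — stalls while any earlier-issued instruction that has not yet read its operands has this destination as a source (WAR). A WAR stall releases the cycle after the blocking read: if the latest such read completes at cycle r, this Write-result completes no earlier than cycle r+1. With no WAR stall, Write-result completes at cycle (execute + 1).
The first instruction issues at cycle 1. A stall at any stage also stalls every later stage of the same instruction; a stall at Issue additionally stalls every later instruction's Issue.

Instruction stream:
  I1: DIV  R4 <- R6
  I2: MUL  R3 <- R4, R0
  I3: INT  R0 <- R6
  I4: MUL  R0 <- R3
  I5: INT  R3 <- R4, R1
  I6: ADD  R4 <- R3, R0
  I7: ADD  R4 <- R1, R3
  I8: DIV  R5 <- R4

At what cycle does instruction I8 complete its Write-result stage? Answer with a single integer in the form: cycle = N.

I1 -> (1, 2, 10, 11)
I2 -> (2, 12, 16, 17)  // RAW R4: wait I1 write@11
I3 -> (3, 4, 5, 13)  // WAR R0: wait I2 read@12
I4 -> (18, 19, 23, 24)  // struct: MUL busy until I2 writes@17
I5 -> (19, 20, 21, 22)
I6 -> (20, 25, 27, 28)  // RAW R0: wait I4 write@24
I7 -> (29, 30, 32, 33)  // struct: ADD busy until I6 writes@28
I8 -> (30, 34, 42, 43)  // RAW R4: wait I7 write@33

cycle = 43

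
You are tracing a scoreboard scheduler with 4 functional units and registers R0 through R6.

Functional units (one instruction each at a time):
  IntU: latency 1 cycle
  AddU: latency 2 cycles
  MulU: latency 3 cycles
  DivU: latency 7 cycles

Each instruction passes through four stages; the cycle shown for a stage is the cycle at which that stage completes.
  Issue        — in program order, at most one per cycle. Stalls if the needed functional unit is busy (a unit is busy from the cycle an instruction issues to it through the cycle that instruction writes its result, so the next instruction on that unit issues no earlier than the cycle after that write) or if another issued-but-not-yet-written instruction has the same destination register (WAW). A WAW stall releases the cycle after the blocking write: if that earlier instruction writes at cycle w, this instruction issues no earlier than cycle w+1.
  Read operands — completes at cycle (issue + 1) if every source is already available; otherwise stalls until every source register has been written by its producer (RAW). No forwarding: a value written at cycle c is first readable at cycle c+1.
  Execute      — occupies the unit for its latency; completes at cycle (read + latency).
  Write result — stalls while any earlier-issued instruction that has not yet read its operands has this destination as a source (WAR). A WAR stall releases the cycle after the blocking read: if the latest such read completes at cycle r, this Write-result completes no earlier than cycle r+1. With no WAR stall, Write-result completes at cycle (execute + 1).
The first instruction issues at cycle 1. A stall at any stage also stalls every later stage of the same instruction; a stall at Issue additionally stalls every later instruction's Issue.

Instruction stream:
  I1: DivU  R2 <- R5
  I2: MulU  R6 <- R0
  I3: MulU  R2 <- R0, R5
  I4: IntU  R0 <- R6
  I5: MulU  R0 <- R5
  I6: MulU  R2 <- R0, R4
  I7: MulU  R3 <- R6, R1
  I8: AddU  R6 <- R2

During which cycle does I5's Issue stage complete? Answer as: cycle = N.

cycle = 17

I1: IS=1 RO=2 EX=9 WR=10
I2: IS=2 RO=3 EX=6 WR=7
I3: IS=11 RO=12 EX=15 WR=16  [WAW R2: wait I1 write@10]
I4: IS=12 RO=13 EX=14 WR=15
I5: IS=17 RO=18 EX=21 WR=22  [struct: MulU busy until I3 writes@16]
I6: IS=23 RO=24 EX=27 WR=28  [struct: MulU busy until I5 writes@22]
I7: IS=29 RO=30 EX=33 WR=34  [struct: MulU busy until I6 writes@28]
I8: IS=30 RO=31 EX=33 WR=34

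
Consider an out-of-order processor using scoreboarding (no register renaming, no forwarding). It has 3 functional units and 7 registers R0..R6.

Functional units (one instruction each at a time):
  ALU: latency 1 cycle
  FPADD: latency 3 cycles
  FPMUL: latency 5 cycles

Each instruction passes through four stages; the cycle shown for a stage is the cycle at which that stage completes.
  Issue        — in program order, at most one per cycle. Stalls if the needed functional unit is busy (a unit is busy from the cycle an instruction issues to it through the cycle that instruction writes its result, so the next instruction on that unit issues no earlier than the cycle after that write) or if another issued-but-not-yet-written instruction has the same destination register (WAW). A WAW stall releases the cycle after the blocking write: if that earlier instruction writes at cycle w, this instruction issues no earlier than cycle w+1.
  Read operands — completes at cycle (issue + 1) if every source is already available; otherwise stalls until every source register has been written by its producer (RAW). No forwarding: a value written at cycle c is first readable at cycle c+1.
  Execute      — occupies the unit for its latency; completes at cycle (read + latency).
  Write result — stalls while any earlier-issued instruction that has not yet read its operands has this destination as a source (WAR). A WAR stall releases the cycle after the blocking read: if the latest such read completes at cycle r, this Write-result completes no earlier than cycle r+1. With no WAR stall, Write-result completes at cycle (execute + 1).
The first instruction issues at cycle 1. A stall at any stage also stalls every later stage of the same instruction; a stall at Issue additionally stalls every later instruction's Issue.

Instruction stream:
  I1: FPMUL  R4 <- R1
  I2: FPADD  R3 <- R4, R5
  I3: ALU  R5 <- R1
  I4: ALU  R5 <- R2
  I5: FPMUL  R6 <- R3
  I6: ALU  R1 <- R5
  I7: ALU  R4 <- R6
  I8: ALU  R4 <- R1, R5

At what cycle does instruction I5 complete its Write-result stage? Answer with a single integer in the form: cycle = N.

I1  is:1  ro:2  ex:7  wr:8
I2  is:2  ro:9  ex:12  wr:13  — RAW R4: wait I1 write@8
I3  is:3  ro:4  ex:5  wr:10  — WAR R5: wait I2 read@9
I4  is:11  ro:12  ex:13  wr:14  — struct: ALU busy until I3 writes@10
I5  is:12  ro:14  ex:19  wr:20  — RAW R3: wait I2 write@13
I6  is:15  ro:16  ex:17  wr:18  — struct: ALU busy until I4 writes@14
I7  is:19  ro:21  ex:22  wr:23  — struct: ALU busy until I6 writes@18, RAW R6: wait I5 write@20
I8  is:24  ro:25  ex:26  wr:27  — struct: ALU busy until I7 writes@23

cycle = 20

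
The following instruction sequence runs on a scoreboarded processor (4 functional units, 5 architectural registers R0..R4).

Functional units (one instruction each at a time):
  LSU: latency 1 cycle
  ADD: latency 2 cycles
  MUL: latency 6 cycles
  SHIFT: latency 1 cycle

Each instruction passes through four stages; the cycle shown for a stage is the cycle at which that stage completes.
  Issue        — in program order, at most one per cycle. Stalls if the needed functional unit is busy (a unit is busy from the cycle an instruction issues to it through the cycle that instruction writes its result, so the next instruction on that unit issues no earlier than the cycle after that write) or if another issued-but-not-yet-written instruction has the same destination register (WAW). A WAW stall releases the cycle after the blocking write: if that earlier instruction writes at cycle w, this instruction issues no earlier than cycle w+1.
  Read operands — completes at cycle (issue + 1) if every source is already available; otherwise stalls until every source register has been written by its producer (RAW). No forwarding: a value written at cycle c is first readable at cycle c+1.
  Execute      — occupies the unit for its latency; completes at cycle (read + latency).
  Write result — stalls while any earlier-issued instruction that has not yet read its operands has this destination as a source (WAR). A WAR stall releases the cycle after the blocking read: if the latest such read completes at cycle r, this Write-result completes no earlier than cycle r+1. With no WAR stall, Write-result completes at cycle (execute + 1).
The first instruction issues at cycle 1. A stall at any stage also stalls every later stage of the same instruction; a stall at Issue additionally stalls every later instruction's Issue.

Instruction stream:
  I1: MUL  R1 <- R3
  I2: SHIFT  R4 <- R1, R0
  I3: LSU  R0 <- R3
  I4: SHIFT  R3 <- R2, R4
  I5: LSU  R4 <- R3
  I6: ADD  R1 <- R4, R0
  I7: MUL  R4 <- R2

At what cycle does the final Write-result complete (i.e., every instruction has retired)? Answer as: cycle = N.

[I1] 1/2/8/9
[I2] 2/10/11/12  (RAW R1: wait I1 write@9)
[I3] 3/4/5/11  (WAR R0: wait I2 read@10)
[I4] 13/14/15/16  (struct: SHIFT busy until I2 writes@12)
[I5] 14/17/18/19  (RAW R3: wait I4 write@16)
[I6] 15/20/22/23  (RAW R4: wait I5 write@19)
[I7] 20/21/27/28  (WAW R4: wait I5 write@19)

cycle = 28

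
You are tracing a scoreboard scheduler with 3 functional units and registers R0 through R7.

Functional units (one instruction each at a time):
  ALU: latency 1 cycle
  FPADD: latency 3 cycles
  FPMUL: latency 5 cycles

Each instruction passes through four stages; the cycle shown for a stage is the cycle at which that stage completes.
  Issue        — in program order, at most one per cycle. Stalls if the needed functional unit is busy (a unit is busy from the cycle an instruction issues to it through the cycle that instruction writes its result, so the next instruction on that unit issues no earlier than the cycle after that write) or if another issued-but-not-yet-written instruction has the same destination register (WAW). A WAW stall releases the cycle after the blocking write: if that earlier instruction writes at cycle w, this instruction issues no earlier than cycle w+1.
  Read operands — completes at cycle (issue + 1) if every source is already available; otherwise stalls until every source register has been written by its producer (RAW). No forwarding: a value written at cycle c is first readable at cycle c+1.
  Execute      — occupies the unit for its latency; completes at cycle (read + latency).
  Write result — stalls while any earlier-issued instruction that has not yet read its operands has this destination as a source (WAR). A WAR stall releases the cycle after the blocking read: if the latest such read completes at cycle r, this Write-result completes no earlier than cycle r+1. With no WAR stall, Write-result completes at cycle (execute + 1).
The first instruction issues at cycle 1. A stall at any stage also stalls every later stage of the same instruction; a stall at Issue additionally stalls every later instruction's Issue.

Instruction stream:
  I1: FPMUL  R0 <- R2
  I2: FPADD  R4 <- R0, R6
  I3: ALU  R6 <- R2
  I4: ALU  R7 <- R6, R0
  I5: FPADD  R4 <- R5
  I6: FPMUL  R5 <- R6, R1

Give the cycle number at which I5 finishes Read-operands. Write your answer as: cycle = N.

cycle = 15

I1 -> (1, 2, 7, 8)
I2 -> (2, 9, 12, 13)  // RAW R0: wait I1 write@8
I3 -> (3, 4, 5, 10)  // WAR R6: wait I2 read@9
I4 -> (11, 12, 13, 14)  // struct: ALU busy until I3 writes@10
I5 -> (14, 15, 18, 19)  // struct: FPADD busy until I2 writes@13
I6 -> (15, 16, 21, 22)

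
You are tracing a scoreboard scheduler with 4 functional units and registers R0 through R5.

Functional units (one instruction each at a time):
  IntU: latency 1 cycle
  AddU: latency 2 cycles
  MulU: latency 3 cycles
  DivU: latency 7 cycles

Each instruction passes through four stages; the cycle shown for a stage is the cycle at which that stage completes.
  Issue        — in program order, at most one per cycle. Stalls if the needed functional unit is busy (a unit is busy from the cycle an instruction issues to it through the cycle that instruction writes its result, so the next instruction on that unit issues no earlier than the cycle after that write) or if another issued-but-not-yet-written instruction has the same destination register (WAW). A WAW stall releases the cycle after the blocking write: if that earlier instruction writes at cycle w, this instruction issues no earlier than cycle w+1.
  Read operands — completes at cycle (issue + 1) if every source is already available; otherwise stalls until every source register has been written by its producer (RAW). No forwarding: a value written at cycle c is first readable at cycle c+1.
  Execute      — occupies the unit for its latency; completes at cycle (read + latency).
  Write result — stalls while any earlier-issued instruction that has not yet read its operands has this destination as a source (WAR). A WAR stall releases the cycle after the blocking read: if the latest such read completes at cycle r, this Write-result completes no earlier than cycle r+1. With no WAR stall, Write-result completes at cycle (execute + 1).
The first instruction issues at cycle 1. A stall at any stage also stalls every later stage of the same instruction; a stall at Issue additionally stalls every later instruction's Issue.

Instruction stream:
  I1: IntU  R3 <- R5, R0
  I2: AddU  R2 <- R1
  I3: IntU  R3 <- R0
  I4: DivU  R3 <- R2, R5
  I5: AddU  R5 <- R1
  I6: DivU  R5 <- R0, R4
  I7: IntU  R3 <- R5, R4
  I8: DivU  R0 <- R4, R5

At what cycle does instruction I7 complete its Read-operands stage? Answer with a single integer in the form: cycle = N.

cycle = 29

I1  is:1  ro:2  ex:3  wr:4
I2  is:2  ro:3  ex:5  wr:6
I3  is:5  ro:6  ex:7  wr:8  — struct: IntU busy until I1 writes@4
I4  is:9  ro:10  ex:17  wr:18  — WAW R3: wait I3 write@8
I5  is:10  ro:11  ex:13  wr:14
I6  is:19  ro:20  ex:27  wr:28  — struct: DivU busy until I4 writes@18
I7  is:20  ro:29  ex:30  wr:31  — RAW R5: wait I6 write@28
I8  is:29  ro:30  ex:37  wr:38  — struct: DivU busy until I6 writes@28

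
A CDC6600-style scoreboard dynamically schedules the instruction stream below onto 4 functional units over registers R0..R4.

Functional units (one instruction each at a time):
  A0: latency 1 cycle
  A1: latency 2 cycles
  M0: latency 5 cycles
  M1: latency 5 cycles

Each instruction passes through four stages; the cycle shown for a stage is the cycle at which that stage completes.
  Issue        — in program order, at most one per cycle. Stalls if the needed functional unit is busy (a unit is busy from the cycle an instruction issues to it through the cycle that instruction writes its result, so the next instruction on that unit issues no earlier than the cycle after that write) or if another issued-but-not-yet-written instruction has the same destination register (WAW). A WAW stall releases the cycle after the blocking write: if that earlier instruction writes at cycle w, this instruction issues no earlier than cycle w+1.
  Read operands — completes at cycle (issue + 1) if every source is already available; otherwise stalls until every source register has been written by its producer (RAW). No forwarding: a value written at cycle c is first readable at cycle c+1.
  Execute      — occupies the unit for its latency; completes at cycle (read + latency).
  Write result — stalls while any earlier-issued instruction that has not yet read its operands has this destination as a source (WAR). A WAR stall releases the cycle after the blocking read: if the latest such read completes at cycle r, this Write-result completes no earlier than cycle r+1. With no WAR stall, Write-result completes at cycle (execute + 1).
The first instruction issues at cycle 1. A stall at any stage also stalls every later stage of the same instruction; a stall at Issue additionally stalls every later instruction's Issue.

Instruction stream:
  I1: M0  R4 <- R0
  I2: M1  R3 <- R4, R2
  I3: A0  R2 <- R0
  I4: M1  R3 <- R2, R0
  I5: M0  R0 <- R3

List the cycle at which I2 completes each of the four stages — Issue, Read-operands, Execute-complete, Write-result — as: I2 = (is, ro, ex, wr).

c1: I1 dispatched to M0
c2: I1 operands ready, I2 dispatched to M1
c3: I3 dispatched to A0
c4: I3 operands ready
c5: I3 complete
c7: I1 complete
c8: R4←I1
c9: I2 operands ready
c10: R2←I3
c14: I2 complete
c15: R3←I2
c16: I4 dispatched to M1
c17: I4 operands ready, I5 dispatched to M0
c22: I4 complete
c23: R3←I4
c24: I5 operands ready
c29: I5 complete
c30: R0←I5

I2 = (2, 9, 14, 15)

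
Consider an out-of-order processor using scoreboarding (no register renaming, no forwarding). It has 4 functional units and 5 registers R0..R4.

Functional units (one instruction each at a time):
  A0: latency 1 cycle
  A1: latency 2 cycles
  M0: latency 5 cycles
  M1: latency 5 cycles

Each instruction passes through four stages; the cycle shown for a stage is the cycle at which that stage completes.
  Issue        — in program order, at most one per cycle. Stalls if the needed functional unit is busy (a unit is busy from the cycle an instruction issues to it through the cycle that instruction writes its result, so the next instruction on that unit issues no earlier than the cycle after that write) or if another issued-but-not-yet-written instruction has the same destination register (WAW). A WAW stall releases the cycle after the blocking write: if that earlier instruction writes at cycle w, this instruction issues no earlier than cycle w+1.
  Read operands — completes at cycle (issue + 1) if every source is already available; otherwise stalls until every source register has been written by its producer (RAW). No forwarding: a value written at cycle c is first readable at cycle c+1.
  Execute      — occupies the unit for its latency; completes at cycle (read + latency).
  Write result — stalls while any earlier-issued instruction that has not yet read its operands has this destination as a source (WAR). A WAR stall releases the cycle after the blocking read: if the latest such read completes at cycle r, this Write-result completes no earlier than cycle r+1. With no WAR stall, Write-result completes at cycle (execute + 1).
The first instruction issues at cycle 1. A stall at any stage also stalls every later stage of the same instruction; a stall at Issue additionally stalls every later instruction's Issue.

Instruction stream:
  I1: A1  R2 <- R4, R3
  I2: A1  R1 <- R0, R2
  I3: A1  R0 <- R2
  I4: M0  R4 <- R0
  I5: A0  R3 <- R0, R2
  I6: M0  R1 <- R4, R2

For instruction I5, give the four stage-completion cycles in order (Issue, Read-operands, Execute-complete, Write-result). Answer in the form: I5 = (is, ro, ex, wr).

I5 = (13, 16, 17, 18)

c1: I1 issues→A1
c2: I1 reads
c4: I1 exec-done
c5: I1 writes R2
c6: I2 issues→A1
c7: I2 reads
c9: I2 exec-done
c10: I2 writes R1
c11: I3 issues→A1
c12: I3 reads; I4 issues→M0
c13: I5 issues→A0
c14: I3 exec-done
c15: I3 writes R0
c16: I4 reads; I5 reads
c17: I5 exec-done
c18: I5 writes R3
c21: I4 exec-done
c22: I4 writes R4
c23: I6 issues→M0
c24: I6 reads
c29: I6 exec-done
c30: I6 writes R1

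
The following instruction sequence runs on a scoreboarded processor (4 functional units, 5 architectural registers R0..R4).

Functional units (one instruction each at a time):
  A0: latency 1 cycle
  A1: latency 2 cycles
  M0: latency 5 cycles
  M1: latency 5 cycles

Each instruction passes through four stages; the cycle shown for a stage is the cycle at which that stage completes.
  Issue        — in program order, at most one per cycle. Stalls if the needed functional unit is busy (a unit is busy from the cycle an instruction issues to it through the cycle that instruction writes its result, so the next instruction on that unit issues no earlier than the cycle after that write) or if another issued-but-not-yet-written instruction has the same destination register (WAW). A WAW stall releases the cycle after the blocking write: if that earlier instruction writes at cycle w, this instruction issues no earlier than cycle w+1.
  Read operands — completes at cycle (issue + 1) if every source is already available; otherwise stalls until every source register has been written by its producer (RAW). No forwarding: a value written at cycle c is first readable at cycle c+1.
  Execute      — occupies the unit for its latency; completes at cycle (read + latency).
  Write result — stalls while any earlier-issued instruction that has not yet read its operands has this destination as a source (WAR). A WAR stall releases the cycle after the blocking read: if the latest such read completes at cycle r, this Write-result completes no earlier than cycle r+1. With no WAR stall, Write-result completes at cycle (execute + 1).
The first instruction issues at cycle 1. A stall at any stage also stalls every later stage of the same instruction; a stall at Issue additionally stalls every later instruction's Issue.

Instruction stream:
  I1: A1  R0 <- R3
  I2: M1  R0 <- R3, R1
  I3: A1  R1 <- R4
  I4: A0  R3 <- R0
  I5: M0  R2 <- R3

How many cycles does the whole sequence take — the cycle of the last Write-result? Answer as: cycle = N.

I1 -> (1, 2, 4, 5)
I2 -> (6, 7, 12, 13)  // WAW R0: wait I1 write@5
I3 -> (7, 8, 10, 11)
I4 -> (8, 14, 15, 16)  // RAW R0: wait I2 write@13
I5 -> (9, 17, 22, 23)  // RAW R3: wait I4 write@16

cycle = 23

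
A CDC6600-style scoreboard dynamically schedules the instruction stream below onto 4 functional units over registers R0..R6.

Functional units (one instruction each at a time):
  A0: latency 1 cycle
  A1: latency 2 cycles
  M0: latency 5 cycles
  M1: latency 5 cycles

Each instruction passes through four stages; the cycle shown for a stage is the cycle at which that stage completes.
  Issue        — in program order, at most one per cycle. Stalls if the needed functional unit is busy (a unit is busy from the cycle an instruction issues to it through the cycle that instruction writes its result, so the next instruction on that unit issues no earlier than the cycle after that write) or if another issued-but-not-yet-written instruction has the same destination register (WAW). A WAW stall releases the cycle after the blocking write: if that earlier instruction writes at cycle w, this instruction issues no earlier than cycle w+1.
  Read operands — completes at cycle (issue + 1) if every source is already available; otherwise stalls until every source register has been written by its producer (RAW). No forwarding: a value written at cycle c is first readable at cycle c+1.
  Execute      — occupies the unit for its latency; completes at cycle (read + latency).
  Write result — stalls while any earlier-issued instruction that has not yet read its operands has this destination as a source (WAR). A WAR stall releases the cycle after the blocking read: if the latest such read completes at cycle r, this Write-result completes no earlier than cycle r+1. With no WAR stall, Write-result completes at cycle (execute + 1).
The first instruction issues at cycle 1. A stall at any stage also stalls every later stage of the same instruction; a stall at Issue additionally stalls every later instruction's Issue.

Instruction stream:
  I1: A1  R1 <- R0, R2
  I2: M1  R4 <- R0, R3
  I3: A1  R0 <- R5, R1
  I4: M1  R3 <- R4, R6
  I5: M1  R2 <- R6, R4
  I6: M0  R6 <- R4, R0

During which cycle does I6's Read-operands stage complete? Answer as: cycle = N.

  I1 | 1 | 2 | 4 | 5
  I2 | 2 | 3 | 8 | 9
  I3 | 6 | 7 | 9 | 10   struct: A1 busy until I1 writes@5
  I4 | 10 | 11 | 16 | 17   struct: M1 busy until I2 writes@9
  I5 | 18 | 19 | 24 | 25   struct: M1 busy until I4 writes@17
  I6 | 19 | 20 | 25 | 26

cycle = 20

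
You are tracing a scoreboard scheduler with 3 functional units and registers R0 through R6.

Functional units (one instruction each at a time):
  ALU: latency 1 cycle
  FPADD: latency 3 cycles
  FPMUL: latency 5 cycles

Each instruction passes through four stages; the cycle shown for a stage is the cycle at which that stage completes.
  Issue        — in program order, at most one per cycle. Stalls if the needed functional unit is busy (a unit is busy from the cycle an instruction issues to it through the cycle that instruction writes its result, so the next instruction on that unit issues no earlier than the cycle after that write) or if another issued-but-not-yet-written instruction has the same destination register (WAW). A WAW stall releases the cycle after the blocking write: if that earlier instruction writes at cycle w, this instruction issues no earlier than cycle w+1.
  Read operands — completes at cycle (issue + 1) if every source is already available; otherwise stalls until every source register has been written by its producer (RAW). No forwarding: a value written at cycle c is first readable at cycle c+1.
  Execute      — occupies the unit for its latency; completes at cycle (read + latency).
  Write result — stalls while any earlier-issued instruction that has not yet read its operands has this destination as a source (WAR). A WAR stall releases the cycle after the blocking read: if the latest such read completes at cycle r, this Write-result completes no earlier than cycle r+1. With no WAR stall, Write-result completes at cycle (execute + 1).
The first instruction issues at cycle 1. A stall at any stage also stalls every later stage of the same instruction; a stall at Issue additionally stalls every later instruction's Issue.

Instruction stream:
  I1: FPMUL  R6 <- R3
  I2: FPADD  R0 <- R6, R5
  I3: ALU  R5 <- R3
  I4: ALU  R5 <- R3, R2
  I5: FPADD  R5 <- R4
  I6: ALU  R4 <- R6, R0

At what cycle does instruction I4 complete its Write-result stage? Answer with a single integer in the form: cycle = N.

[1] I1→FPMUL
[2] I1 RO, I2→FPADD
[3] I3→ALU
[4] I3 RO
[5] I3 EX
[7] I1 EX
[8] I1 WR R6
[9] I2 RO
[10] I3 WR R5
[11] I4→ALU
[12] I2 EX, I4 RO
[13] I2 WR R0, I4 EX
[14] I4 WR R5
[15] I5→FPADD
[16] I5 RO, I6→ALU
[17] I6 RO
[18] I6 EX
[19] I5 EX, I6 WR R4
[20] I5 WR R5

cycle = 14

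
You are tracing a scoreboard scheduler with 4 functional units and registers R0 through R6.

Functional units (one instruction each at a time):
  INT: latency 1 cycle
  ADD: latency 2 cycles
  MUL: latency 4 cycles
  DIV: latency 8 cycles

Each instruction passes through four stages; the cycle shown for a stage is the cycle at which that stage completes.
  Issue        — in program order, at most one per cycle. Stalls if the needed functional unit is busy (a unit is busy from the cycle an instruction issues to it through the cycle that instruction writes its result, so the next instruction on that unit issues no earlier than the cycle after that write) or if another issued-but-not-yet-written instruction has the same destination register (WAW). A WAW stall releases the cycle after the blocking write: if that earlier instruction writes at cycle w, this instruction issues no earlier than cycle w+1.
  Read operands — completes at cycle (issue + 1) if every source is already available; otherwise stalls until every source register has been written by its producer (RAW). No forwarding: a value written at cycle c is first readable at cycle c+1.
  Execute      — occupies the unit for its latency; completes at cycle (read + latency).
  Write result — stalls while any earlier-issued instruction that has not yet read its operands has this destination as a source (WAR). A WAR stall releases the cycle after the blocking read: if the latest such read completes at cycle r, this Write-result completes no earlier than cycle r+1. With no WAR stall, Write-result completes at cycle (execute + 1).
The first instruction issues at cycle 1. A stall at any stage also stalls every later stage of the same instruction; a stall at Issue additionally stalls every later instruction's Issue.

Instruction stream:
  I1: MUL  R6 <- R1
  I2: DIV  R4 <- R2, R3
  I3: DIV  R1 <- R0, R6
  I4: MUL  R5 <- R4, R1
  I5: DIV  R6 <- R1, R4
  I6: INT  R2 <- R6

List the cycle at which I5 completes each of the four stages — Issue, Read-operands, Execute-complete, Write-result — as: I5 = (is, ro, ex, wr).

I1 -> (1, 2, 6, 7)
I2 -> (2, 3, 11, 12)
I3 -> (13, 14, 22, 23)  // struct: DIV busy until I2 writes@12
I4 -> (14, 24, 28, 29)  // RAW R1: wait I3 write@23
I5 -> (24, 25, 33, 34)  // struct: DIV busy until I3 writes@23
I6 -> (25, 35, 36, 37)  // RAW R6: wait I5 write@34

I5 = (24, 25, 33, 34)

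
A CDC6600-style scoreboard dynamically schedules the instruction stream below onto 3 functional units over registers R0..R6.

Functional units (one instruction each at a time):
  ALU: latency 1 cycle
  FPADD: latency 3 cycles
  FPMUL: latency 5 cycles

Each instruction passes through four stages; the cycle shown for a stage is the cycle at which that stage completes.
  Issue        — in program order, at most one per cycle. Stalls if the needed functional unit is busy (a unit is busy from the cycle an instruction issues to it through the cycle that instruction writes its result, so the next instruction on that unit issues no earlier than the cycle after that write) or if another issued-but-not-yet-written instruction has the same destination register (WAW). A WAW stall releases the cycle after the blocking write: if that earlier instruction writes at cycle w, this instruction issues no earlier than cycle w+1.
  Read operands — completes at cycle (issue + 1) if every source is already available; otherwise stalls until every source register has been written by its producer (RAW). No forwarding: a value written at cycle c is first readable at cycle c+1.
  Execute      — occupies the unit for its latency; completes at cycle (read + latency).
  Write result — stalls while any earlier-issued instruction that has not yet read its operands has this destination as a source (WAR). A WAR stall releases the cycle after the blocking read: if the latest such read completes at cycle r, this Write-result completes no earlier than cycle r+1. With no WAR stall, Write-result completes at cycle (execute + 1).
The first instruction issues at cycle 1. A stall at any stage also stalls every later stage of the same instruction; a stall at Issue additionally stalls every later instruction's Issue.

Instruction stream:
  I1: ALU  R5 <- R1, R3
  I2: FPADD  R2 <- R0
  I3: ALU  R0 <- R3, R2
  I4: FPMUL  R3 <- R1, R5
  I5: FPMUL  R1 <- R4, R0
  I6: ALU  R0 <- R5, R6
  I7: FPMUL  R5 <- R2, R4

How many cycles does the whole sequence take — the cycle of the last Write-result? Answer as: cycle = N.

t=1  I1→ALU
t=2  I1 RO, I2→FPADD
t=3  I1 EX, I2 RO
t=4  I1 WR R5
t=5  I3→ALU
t=6  I2 EX, I4→FPMUL
t=7  I2 WR R2, I4 RO
t=8  I3 RO
t=9  I3 EX
t=10  I3 WR R0
t=12  I4 EX
t=13  I4 WR R3
t=14  I5→FPMUL
t=15  I5 RO, I6→ALU
t=16  I6 RO
t=17  I6 EX
t=18  I6 WR R0
t=20  I5 EX
t=21  I5 WR R1
t=22  I7→FPMUL
t=23  I7 RO
t=28  I7 EX
t=29  I7 WR R5

cycle = 29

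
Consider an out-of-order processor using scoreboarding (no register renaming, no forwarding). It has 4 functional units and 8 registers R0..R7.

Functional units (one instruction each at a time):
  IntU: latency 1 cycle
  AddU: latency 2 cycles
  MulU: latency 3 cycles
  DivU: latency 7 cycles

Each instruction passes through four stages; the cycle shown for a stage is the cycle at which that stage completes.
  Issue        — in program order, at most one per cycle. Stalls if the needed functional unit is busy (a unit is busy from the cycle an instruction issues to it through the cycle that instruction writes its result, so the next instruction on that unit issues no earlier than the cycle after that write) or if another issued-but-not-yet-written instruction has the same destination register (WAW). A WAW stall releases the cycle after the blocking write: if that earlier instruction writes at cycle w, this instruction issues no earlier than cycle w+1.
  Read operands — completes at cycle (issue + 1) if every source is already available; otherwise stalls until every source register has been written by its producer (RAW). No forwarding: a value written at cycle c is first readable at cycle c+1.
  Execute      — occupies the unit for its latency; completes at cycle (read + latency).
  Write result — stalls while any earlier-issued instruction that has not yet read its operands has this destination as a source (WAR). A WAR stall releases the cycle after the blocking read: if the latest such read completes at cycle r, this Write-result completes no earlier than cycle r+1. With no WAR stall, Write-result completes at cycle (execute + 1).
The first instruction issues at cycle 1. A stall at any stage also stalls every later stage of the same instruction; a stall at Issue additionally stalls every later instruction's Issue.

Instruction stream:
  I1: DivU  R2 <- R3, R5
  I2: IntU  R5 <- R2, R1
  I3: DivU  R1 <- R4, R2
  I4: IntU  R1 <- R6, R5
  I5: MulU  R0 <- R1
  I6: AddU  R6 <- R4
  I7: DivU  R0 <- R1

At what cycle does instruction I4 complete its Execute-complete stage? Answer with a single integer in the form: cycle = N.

cycle = 23

I1: IS=1 RO=2 EX=9 WR=10
I2: IS=2 RO=11 EX=12 WR=13  [RAW R2: wait I1 write@10]
I3: IS=11 RO=12 EX=19 WR=20  [struct: DivU busy until I1 writes@10]
I4: IS=21 RO=22 EX=23 WR=24  [WAW R1: wait I3 write@20]
I5: IS=22 RO=25 EX=28 WR=29  [RAW R1: wait I4 write@24]
I6: IS=23 RO=24 EX=26 WR=27
I7: IS=30 RO=31 EX=38 WR=39  [WAW R0: wait I5 write@29]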